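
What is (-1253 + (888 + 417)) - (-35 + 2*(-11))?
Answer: 109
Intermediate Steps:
(-1253 + (888 + 417)) - (-35 + 2*(-11)) = (-1253 + 1305) - (-35 - 22) = 52 - 1*(-57) = 52 + 57 = 109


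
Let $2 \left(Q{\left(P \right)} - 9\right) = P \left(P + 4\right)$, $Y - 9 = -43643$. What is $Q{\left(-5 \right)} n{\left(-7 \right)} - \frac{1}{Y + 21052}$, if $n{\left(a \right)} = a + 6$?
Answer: $- \frac{129846}{11291} \approx -11.5$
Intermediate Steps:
$Y = -43634$ ($Y = 9 - 43643 = -43634$)
$n{\left(a \right)} = 6 + a$
$Q{\left(P \right)} = 9 + \frac{P \left(4 + P\right)}{2}$ ($Q{\left(P \right)} = 9 + \frac{P \left(P + 4\right)}{2} = 9 + \frac{P \left(4 + P\right)}{2}$)
$Q{\left(-5 \right)} n{\left(-7 \right)} - \frac{1}{Y + 21052} = \left(9 + \frac{\left(-5\right)^{2}}{2} + 2 \left(-5\right)\right) \left(6 - 7\right) - \frac{1}{-43634 + 21052} = \left(9 + \frac{1}{2} \cdot 25 - 10\right) \left(-1\right) - \frac{1}{-22582} = \left(9 + \frac{25}{2} - 10\right) \left(-1\right) - - \frac{1}{22582} = \frac{23}{2} \left(-1\right) + \frac{1}{22582} = - \frac{23}{2} + \frac{1}{22582} = - \frac{129846}{11291}$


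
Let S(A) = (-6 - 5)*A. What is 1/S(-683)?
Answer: 1/7513 ≈ 0.00013310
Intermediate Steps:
S(A) = -11*A
1/S(-683) = 1/(-11*(-683)) = 1/7513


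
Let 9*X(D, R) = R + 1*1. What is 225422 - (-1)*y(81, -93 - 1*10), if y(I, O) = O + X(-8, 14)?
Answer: 675962/3 ≈ 2.2532e+5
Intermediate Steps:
X(D, R) = 1/9 + R/9 (X(D, R) = (R + 1*1)/9 = (R + 1)/9 = (1 + R)/9 = 1/9 + R/9)
y(I, O) = 5/3 + O (y(I, O) = O + (1/9 + (1/9)*14) = O + (1/9 + 14/9) = O + 5/3 = 5/3 + O)
225422 - (-1)*y(81, -93 - 1*10) = 225422 - (-1)*(5/3 + (-93 - 1*10)) = 225422 - (-1)*(5/3 + (-93 - 10)) = 225422 - (-1)*(5/3 - 103) = 225422 - (-1)*(-304)/3 = 225422 - 1*304/3 = 225422 - 304/3 = 675962/3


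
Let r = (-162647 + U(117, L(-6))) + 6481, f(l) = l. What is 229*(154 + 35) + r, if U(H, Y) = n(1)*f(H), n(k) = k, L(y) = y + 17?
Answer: -112768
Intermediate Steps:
L(y) = 17 + y
U(H, Y) = H (U(H, Y) = 1*H = H)
r = -156049 (r = (-162647 + 117) + 6481 = -162530 + 6481 = -156049)
229*(154 + 35) + r = 229*(154 + 35) - 156049 = 229*189 - 156049 = 43281 - 156049 = -112768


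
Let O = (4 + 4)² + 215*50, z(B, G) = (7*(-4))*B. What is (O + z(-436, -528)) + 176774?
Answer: 199796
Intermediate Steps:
z(B, G) = -28*B
O = 10814 (O = 8² + 10750 = 64 + 10750 = 10814)
(O + z(-436, -528)) + 176774 = (10814 - 28*(-436)) + 176774 = (10814 + 12208) + 176774 = 23022 + 176774 = 199796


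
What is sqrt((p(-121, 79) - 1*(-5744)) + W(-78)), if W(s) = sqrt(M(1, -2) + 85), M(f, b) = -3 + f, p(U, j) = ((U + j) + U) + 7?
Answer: sqrt(5588 + sqrt(83)) ≈ 74.814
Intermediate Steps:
p(U, j) = 7 + j + 2*U (p(U, j) = (j + 2*U) + 7 = 7 + j + 2*U)
W(s) = sqrt(83) (W(s) = sqrt((-3 + 1) + 85) = sqrt(-2 + 85) = sqrt(83))
sqrt((p(-121, 79) - 1*(-5744)) + W(-78)) = sqrt(((7 + 79 + 2*(-121)) - 1*(-5744)) + sqrt(83)) = sqrt(((7 + 79 - 242) + 5744) + sqrt(83)) = sqrt((-156 + 5744) + sqrt(83)) = sqrt(5588 + sqrt(83))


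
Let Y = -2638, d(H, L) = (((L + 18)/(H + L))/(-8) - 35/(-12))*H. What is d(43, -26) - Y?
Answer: 564253/204 ≈ 2765.9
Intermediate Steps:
d(H, L) = H*(35/12 - (18 + L)/(8*(H + L))) (d(H, L) = (((18 + L)/(H + L))*(-1/8) - 35*(-1/12))*H = (((18 + L)/(H + L))*(-1/8) + 35/12)*H = (-(18 + L)/(8*(H + L)) + 35/12)*H = (35/12 - (18 + L)/(8*(H + L)))*H = H*(35/12 - (18 + L)/(8*(H + L))))
d(43, -26) - Y = (1/24)*43*(-54 + 67*(-26) + 70*43)/(43 - 26) - 1*(-2638) = (1/24)*43*(-54 - 1742 + 3010)/17 + 2638 = (1/24)*43*(1/17)*1214 + 2638 = 26101/204 + 2638 = 564253/204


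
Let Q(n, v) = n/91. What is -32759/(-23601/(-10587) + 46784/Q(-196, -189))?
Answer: 809245577/536522323 ≈ 1.5083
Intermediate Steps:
Q(n, v) = n/91 (Q(n, v) = n*(1/91) = n/91)
-32759/(-23601/(-10587) + 46784/Q(-196, -189)) = -32759/(-23601/(-10587) + 46784/(((1/91)*(-196)))) = -32759/(-23601*(-1/10587) + 46784/(-28/13)) = -32759/(7867/3529 + 46784*(-13/28)) = -32759/(7867/3529 - 152048/7) = -32759/(-536522323/24703) = -32759*(-24703/536522323) = 809245577/536522323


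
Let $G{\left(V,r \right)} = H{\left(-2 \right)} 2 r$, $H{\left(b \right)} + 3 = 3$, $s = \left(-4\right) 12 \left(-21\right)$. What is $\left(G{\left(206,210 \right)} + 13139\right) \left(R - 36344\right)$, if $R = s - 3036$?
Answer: $-504169708$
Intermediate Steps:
$s = 1008$ ($s = \left(-48\right) \left(-21\right) = 1008$)
$H{\left(b \right)} = 0$ ($H{\left(b \right)} = -3 + 3 = 0$)
$R = -2028$ ($R = 1008 - 3036 = -2028$)
$G{\left(V,r \right)} = 0$ ($G{\left(V,r \right)} = 0 \cdot 2 r = 0 r = 0$)
$\left(G{\left(206,210 \right)} + 13139\right) \left(R - 36344\right) = \left(0 + 13139\right) \left(-2028 - 36344\right) = 13139 \left(-38372\right) = -504169708$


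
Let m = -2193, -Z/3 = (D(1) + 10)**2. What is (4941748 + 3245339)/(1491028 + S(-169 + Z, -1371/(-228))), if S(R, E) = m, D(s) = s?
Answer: 8187087/1488835 ≈ 5.4990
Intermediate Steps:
Z = -363 (Z = -3*(1 + 10)**2 = -3*11**2 = -3*121 = -363)
S(R, E) = -2193
(4941748 + 3245339)/(1491028 + S(-169 + Z, -1371/(-228))) = (4941748 + 3245339)/(1491028 - 2193) = 8187087/1488835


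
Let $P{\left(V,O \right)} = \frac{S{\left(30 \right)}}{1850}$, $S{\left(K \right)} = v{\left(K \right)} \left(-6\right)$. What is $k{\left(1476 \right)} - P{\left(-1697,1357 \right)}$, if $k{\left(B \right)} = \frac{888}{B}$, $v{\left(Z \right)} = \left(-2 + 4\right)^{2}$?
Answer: $\frac{69926}{113775} \approx 0.6146$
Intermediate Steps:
$v{\left(Z \right)} = 4$ ($v{\left(Z \right)} = 2^{2} = 4$)
$S{\left(K \right)} = -24$ ($S{\left(K \right)} = 4 \left(-6\right) = -24$)
$P{\left(V,O \right)} = - \frac{12}{925}$ ($P{\left(V,O \right)} = - \frac{24}{1850} = \left(-24\right) \frac{1}{1850} = - \frac{12}{925}$)
$k{\left(1476 \right)} - P{\left(-1697,1357 \right)} = \frac{888}{1476} - - \frac{12}{925} = 888 \cdot \frac{1}{1476} + \frac{12}{925} = \frac{74}{123} + \frac{12}{925} = \frac{69926}{113775}$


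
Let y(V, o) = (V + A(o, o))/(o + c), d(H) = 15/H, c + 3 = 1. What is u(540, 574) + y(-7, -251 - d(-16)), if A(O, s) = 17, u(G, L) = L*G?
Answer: 1250068520/4033 ≈ 3.0996e+5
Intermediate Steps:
u(G, L) = G*L
c = -2 (c = -3 + 1 = -2)
y(V, o) = (17 + V)/(-2 + o) (y(V, o) = (V + 17)/(o - 2) = (17 + V)/(-2 + o))
u(540, 574) + y(-7, -251 - d(-16)) = 540*574 + (17 - 7)/(-2 + (-251 - 15/(-16))) = 309960 + 10/(-2 + (-251 - 15*(-1)/16)) = 309960 + 10/(-2 + (-251 - 1*(-15/16))) = 309960 + 10/(-2 + (-251 + 15/16)) = 309960 + 10/(-2 - 4001/16) = 309960 + 10/(-4033/16) = 309960 - 16/4033*10 = 309960 - 160/4033 = 1250068520/4033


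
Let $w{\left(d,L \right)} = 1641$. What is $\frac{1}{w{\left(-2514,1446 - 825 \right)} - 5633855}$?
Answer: $- \frac{1}{5632214} \approx -1.7755 \cdot 10^{-7}$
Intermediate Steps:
$\frac{1}{w{\left(-2514,1446 - 825 \right)} - 5633855} = \frac{1}{1641 - 5633855} = \frac{1}{-5632214} = - \frac{1}{5632214}$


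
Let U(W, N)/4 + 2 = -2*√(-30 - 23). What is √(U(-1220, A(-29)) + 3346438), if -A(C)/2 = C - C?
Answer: √(3346430 - 8*I*√53) ≈ 1829.3 - 0.02*I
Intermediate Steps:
A(C) = 0 (A(C) = -2*(C - C) = -2*0 = 0)
U(W, N) = -8 - 8*I*√53 (U(W, N) = -8 + 4*(-2*√(-30 - 23)) = -8 + 4*(-2*I*√53) = -8 - 8*I*√53)
√(U(-1220, A(-29)) + 3346438) = √((-8 - 8*I*√53) + 3346438) = √(3346430 - 8*I*√53)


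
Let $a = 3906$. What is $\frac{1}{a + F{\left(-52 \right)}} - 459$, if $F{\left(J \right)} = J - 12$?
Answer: $- \frac{1763477}{3842} \approx -459.0$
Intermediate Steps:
$F{\left(J \right)} = -12 + J$
$\frac{1}{a + F{\left(-52 \right)}} - 459 = \frac{1}{3906 - 64} - 459 = \frac{1}{3842} - 459 = - \frac{1763477}{3842}$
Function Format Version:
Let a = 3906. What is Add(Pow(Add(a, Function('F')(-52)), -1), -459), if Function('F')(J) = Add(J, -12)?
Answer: Rational(-1763477, 3842) ≈ -459.00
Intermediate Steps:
Function('F')(J) = Add(-12, J)
Add(Pow(Add(a, Function('F')(-52)), -1), -459) = Add(Pow(Add(3906, Add(-12, -52)), -1), -459) = Add(Pow(Add(3906, -64), -1), -459) = Add(Pow(3842, -1), -459) = Add(Rational(1, 3842), -459) = Rational(-1763477, 3842)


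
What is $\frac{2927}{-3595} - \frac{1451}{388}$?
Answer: $- \frac{6352021}{1394860} \approx -4.5539$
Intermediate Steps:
$\frac{2927}{-3595} - \frac{1451}{388} = 2927 \left(- \frac{1}{3595}\right) - \frac{1451}{388} = - \frac{2927}{3595} - \frac{1451}{388} = - \frac{6352021}{1394860}$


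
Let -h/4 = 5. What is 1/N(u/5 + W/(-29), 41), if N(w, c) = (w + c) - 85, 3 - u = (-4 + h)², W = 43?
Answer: -145/23212 ≈ -0.0062468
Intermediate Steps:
h = -20 (h = -4*5 = -20)
u = -573 (u = 3 - (-4 - 20)² = 3 - 1*(-24)² = 3 - 1*576 = 3 - 576 = -573)
N(w, c) = -85 + c + w (N(w, c) = (c + w) - 85 = -85 + c + w)
1/N(u/5 + W/(-29), 41) = 1/(-85 + 41 + (-573/5 + 43/(-29))) = 1/(-85 + 41 + (-573*⅕ + 43*(-1/29))) = 1/(-85 + 41 + (-573/5 - 43/29)) = 1/(-85 + 41 - 16832/145) = 1/(-23212/145) = -145/23212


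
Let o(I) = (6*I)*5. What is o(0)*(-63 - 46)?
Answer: 0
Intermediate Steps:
o(I) = 30*I
o(0)*(-63 - 46) = (30*0)*(-63 - 46) = 0*(-109) = 0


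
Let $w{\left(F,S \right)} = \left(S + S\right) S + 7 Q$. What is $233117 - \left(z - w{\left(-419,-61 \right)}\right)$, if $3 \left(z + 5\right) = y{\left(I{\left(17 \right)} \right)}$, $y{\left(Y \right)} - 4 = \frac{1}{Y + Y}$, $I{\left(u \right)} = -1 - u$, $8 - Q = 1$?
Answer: $\frac{25986061}{108} \approx 2.4061 \cdot 10^{5}$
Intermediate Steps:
$Q = 7$ ($Q = 8 - 1 = 7$)
$y{\left(Y \right)} = 4 + \frac{1}{2 Y}$ ($y{\left(Y \right)} = 4 + \frac{1}{Y + Y} = 4 + \frac{1}{2 Y}$)
$w{\left(F,S \right)} = 49 + 2 S^{2}$ ($w{\left(F,S \right)} = \left(S + S\right) S + 7 \cdot 7 = 2 S S + 49 = 2 S^{2} + 49 = 49 + 2 S^{2}$)
$z = - \frac{397}{108}$ ($z = -5 + \frac{4 + \frac{1}{2 \left(-1 - 17\right)}}{3} = -5 + \frac{4 + \frac{1}{2 \left(-18\right)}}{3} = -5 + \frac{4 + \frac{1}{2} \left(- \frac{1}{18}\right)}{3} = -5 + \frac{4 - \frac{1}{36}}{3} = -5 + \frac{1}{3} \cdot \frac{143}{36} = -5 + \frac{143}{108} = - \frac{397}{108} \approx -3.6759$)
$233117 - \left(z - w{\left(-419,-61 \right)}\right) = 233117 + \left(\left(49 + 2 \left(-61\right)^{2}\right) - - \frac{397}{108}\right) = 233117 + \left(\left(49 + 2 \cdot 3721\right) + \frac{397}{108}\right) = 233117 + \left(\left(49 + 7442\right) + \frac{397}{108}\right) = 233117 + \left(7491 + \frac{397}{108}\right) = 233117 + \frac{809425}{108} = \frac{25986061}{108}$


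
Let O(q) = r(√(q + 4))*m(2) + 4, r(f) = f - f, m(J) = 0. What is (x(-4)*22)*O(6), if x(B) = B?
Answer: -352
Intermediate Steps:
r(f) = 0
O(q) = 4 (O(q) = 0*0 + 4 = 0 + 4 = 4)
(x(-4)*22)*O(6) = -4*22*4 = -88*4 = -352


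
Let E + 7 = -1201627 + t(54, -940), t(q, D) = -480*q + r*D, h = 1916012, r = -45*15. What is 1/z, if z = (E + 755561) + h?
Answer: 1/2078519 ≈ 4.8111e-7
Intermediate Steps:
r = -675
t(q, D) = -675*D - 480*q (t(q, D) = -480*q - 675*D = -675*D - 480*q)
E = -593054 (E = -7 + (-1201627 + (-675*(-940) - 480*54)) = -7 + (-1201627 + (634500 - 25920)) = -7 + (-1201627 + 608580) = -7 - 593047 = -593054)
z = 2078519 (z = (-593054 + 755561) + 1916012 = 162507 + 1916012 = 2078519)
1/z = 1/2078519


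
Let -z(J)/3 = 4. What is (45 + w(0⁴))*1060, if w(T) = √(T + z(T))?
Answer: 47700 + 2120*I*√3 ≈ 47700.0 + 3671.9*I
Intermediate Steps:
z(J) = -12 (z(J) = -3*4 = -12)
w(T) = √(-12 + T) (w(T) = √(T - 12) = √(-12 + T))
(45 + w(0⁴))*1060 = (45 + √(-12 + 0⁴))*1060 = (45 + √(-12 + 0))*1060 = (45 + √(-12))*1060 = (45 + 2*I*√3)*1060 = 47700 + 2120*I*√3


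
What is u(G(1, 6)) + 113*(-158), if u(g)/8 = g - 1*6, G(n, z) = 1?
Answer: -17894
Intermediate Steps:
u(g) = -48 + 8*g (u(g) = 8*(g - 1*6) = 8*(g - 6) = 8*(-6 + g) = -48 + 8*g)
u(G(1, 6)) + 113*(-158) = (-48 + 8*1) + 113*(-158) = (-48 + 8) - 17854 = -40 - 17854 = -17894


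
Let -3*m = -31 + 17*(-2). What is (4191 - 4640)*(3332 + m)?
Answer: -4517389/3 ≈ -1.5058e+6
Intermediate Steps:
m = 65/3 (m = -(-31 + 17*(-2))/3 = -(-31 - 34)/3 = -⅓*(-65) = 65/3 ≈ 21.667)
(4191 - 4640)*(3332 + m) = (4191 - 4640)*(3332 + 65/3) = -449*10061/3 = -4517389/3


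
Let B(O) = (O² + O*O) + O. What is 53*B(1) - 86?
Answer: 73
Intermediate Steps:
B(O) = O + 2*O² (B(O) = (O² + O²) + O = 2*O² + O = O + 2*O²)
53*B(1) - 86 = 53*(1*(1 + 2*1)) - 86 = 53*(1*(1 + 2)) - 86 = 53*(1*3) - 86 = 53*3 - 86 = 159 - 86 = 73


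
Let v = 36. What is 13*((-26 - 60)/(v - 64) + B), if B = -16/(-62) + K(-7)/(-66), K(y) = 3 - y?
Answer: 591695/14322 ≈ 41.314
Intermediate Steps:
B = 109/1023 (B = -16/(-62) + (3 - 1*(-7))/(-66) = -16*(-1/62) + (3 + 7)*(-1/66) = 8/31 + 10*(-1/66) = 8/31 - 5/33 = 109/1023 ≈ 0.10655)
13*((-26 - 60)/(v - 64) + B) = 13*((-26 - 60)/(36 - 64) + 109/1023) = 13*(-86/(-28) + 109/1023) = 13*(-86*(-1/28) + 109/1023) = 13*(43/14 + 109/1023) = 13*(45515/14322) = 591695/14322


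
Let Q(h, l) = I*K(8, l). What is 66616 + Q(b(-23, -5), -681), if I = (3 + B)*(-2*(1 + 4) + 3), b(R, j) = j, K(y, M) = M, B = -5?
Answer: 57082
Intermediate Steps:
I = 14 (I = (3 - 5)*(-2*(1 + 4) + 3) = -2*(-2*5 + 3) = -2*(-10 + 3) = -2*(-7) = 14)
Q(h, l) = 14*l
66616 + Q(b(-23, -5), -681) = 66616 + 14*(-681) = 66616 - 9534 = 57082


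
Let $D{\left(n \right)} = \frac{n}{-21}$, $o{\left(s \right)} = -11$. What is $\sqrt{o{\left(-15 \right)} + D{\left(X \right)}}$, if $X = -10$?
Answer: $\frac{i \sqrt{4641}}{21} \approx 3.244 i$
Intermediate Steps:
$D{\left(n \right)} = - \frac{n}{21}$ ($D{\left(n \right)} = n \left(- \frac{1}{21}\right) = - \frac{n}{21}$)
$\sqrt{o{\left(-15 \right)} + D{\left(X \right)}} = \sqrt{-11 - - \frac{10}{21}} = \sqrt{-11 + \frac{10}{21}} = \sqrt{- \frac{221}{21}} = \frac{i \sqrt{4641}}{21}$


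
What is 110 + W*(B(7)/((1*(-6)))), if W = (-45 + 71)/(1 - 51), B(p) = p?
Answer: 16591/150 ≈ 110.61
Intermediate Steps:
W = -13/25 (W = 26/(-50) = 26*(-1/50) = -13/25 ≈ -0.52000)
110 + W*(B(7)/((1*(-6)))) = 110 - 91/(25*(1*(-6))) = 110 - 91/(25*(-6)) = 110 - 91*(-1)/(25*6) = 110 - 13/25*(-7/6) = 110 + 91/150 = 16591/150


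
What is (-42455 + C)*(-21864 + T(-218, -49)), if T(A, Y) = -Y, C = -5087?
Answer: 1037128730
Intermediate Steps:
(-42455 + C)*(-21864 + T(-218, -49)) = (-42455 - 5087)*(-21864 - 1*(-49)) = -47542*(-21864 + 49) = -47542*(-21815) = 1037128730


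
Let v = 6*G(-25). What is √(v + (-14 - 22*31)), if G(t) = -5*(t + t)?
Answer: 2*√201 ≈ 28.355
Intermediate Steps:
G(t) = -10*t
v = 1500 (v = 6*(-10*(-25)) = 6*250 = 1500)
√(v + (-14 - 22*31)) = √(1500 + (-14 - 22*31)) = √(1500 + (-14 - 682)) = √(1500 - 696) = √804 = 2*√201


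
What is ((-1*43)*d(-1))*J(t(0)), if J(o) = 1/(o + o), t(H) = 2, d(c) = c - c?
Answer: 0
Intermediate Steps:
d(c) = 0
J(o) = 1/(2*o)
((-1*43)*d(-1))*J(t(0)) = (-1*43*0)*((1/2)/2) = (-43*0)*((1/2)*(1/2)) = 0*(1/4) = 0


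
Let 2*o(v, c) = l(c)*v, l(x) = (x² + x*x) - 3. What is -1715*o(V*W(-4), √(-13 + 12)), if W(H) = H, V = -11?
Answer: 188650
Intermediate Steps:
l(x) = -3 + 2*x² (l(x) = (x² + x²) - 3 = 2*x² - 3 = -3 + 2*x²)
o(v, c) = v*(-3 + 2*c²)/2 (o(v, c) = ((-3 + 2*c²)*v)/2 = (v*(-3 + 2*c²))/2 = v*(-3 + 2*c²)/2)
-1715*o(V*W(-4), √(-13 + 12)) = -1715*(-11*(-4))*(-3 + 2*(√(-13 + 12))²)/2 = -1715*44*(-3 + 2*(√(-1))²)/2 = -1715*44*(-3 + 2*I²)/2 = -1715*44*(-3 + 2*(-1))/2 = -1715*44*(-3 - 2)/2 = -1715*44*(-5)/2 = -1715*(-110) = 188650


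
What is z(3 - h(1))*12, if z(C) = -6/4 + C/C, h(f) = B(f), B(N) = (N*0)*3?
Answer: -6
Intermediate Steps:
B(N) = 0 (B(N) = 0*3 = 0)
h(f) = 0
z(C) = -½ (z(C) = -6*¼ + 1 = -3/2 + 1 = -½)
z(3 - h(1))*12 = -½*12 = -6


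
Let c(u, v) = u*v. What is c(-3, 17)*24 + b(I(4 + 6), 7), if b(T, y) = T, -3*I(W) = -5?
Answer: -3667/3 ≈ -1222.3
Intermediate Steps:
I(W) = 5/3 (I(W) = -⅓*(-5) = 5/3)
c(-3, 17)*24 + b(I(4 + 6), 7) = -3*17*24 + 5/3 = -51*24 + 5/3 = -1224 + 5/3 = -3667/3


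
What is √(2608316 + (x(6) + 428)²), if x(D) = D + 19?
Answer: 5*√112541 ≈ 1677.4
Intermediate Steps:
x(D) = 19 + D
√(2608316 + (x(6) + 428)²) = √(2608316 + ((19 + 6) + 428)²) = √(2608316 + (25 + 428)²) = √(2608316 + 453²) = √(2608316 + 205209) = √2813525 = 5*√112541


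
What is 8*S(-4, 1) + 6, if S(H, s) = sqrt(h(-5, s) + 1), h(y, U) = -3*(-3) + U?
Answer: 6 + 8*sqrt(11) ≈ 32.533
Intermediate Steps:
h(y, U) = 9 + U
S(H, s) = sqrt(10 + s) (S(H, s) = sqrt((9 + s) + 1) = sqrt(10 + s))
8*S(-4, 1) + 6 = 8*sqrt(10 + 1) + 6 = 8*sqrt(11) + 6 = 6 + 8*sqrt(11)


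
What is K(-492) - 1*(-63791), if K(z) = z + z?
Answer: 62807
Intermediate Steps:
K(z) = 2*z
K(-492) - 1*(-63791) = 2*(-492) - 1*(-63791) = -984 + 63791 = 62807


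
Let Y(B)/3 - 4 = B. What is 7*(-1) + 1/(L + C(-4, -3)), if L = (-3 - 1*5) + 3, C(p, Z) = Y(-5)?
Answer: -57/8 ≈ -7.1250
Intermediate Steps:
Y(B) = 12 + 3*B
C(p, Z) = -3 (C(p, Z) = 12 + 3*(-5) = 12 - 15 = -3)
L = -5 (L = (-3 - 5) + 3 = -8 + 3 = -5)
7*(-1) + 1/(L + C(-4, -3)) = 7*(-1) + 1/(-5 - 3) = -7 + 1/(-8) = -7 - ⅛ = -57/8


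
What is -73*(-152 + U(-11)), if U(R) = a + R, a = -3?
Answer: 12118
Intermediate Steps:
U(R) = -3 + R
-73*(-152 + U(-11)) = -73*(-152 + (-3 - 11)) = -73*(-152 - 14) = -73*(-166) = 12118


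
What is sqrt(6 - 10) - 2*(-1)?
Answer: 2 + 2*I ≈ 2.0 + 2.0*I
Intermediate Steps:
sqrt(6 - 10) - 2*(-1) = sqrt(-4) + 2 = 2*I + 2 = 2 + 2*I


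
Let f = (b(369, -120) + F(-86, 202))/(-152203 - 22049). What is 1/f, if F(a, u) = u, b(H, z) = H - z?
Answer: -174252/691 ≈ -252.17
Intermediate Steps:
f = -691/174252 (f = ((369 - 1*(-120)) + 202)/(-152203 - 22049) = ((369 + 120) + 202)/(-174252) = (489 + 202)*(-1/174252) = 691*(-1/174252) = -691/174252 ≈ -0.0039655)
1/f = 1/(-691/174252) = -174252/691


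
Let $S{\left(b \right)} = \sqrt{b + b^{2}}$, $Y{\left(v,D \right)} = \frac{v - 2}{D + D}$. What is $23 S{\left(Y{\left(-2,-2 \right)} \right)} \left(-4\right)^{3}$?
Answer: $- 1472 \sqrt{2} \approx -2081.7$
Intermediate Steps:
$Y{\left(v,D \right)} = \frac{-2 + v}{2 D}$
$23 S{\left(Y{\left(-2,-2 \right)} \right)} \left(-4\right)^{3} = 23 \sqrt{\frac{-2 - 2}{2 \left(-2\right)} \left(1 + \frac{-2 - 2}{2 \left(-2\right)}\right)} \left(-4\right)^{3} = 23 \sqrt{\frac{1}{2} \left(- \frac{1}{2}\right) \left(-4\right) \left(1 + \frac{1}{2} \left(- \frac{1}{2}\right) \left(-4\right)\right)} \left(-64\right) = 23 \sqrt{1 \left(1 + 1\right)} \left(-64\right) = 23 \sqrt{1 \cdot 2} \left(-64\right) = 23 \sqrt{2} \left(-64\right) = - 1472 \sqrt{2}$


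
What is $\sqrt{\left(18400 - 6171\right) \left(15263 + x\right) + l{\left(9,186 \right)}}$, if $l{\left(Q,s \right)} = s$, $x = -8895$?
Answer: $\sqrt{77874458} \approx 8824.7$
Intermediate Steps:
$\sqrt{\left(18400 - 6171\right) \left(15263 + x\right) + l{\left(9,186 \right)}} = \sqrt{\left(18400 - 6171\right) \left(15263 - 8895\right) + 186} = \sqrt{12229 \cdot 6368 + 186} = \sqrt{77874272 + 186} = \sqrt{77874458}$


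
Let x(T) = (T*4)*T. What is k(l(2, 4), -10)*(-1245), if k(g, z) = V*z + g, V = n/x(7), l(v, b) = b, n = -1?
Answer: -494265/98 ≈ -5043.5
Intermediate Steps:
x(T) = 4*T**2 (x(T) = (4*T)*T = 4*T**2)
V = -1/196 (V = -1/(4*7**2) = -1/(4*49) = -1/196 ≈ -0.0051020)
k(g, z) = g - z/196 (k(g, z) = -z/196 + g = g - z/196)
k(l(2, 4), -10)*(-1245) = (4 - 1/196*(-10))*(-1245) = (4 + 5/98)*(-1245) = (397/98)*(-1245) = -494265/98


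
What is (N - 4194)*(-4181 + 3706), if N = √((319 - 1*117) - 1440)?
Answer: 1992150 - 475*I*√1238 ≈ 1.9922e+6 - 16713.0*I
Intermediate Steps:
N = I*√1238 (N = √((319 - 117) - 1440) = √(202 - 1440) = √(-1238) = I*√1238 ≈ 35.185*I)
(N - 4194)*(-4181 + 3706) = (I*√1238 - 4194)*(-4181 + 3706) = (-4194 + I*√1238)*(-475) = 1992150 - 475*I*√1238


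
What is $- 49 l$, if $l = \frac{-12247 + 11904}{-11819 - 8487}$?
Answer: $- \frac{16807}{20306} \approx -0.82769$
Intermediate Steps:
$l = \frac{343}{20306}$ ($l = - \frac{343}{-11819 - 8487} = - \frac{343}{-20306} = \left(-343\right) \left(- \frac{1}{20306}\right) = \frac{343}{20306} \approx 0.016892$)
$- 49 l = \left(-49\right) \frac{343}{20306} = - \frac{16807}{20306}$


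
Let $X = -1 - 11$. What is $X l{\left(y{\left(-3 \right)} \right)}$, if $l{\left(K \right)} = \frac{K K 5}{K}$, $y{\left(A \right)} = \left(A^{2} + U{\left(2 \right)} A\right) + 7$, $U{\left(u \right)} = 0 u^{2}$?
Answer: $-960$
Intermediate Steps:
$U{\left(u \right)} = 0$
$y{\left(A \right)} = 7 + A^{2}$ ($y{\left(A \right)} = \left(A^{2} + 0 A\right) + 7 = \left(A^{2} + 0\right) + 7 = A^{2} + 7 = 7 + A^{2}$)
$l{\left(K \right)} = 5 K$ ($l{\left(K \right)} = \frac{K^{2} \cdot 5}{K} = \frac{5 K^{2}}{K} = 5 K$)
$X = -12$ ($X = -1 - 11 = -12$)
$X l{\left(y{\left(-3 \right)} \right)} = - 12 \cdot 5 \left(7 + \left(-3\right)^{2}\right) = - 12 \cdot 5 \left(7 + 9\right) = - 12 \cdot 5 \cdot 16 = \left(-12\right) 80 = -960$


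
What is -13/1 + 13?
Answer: 0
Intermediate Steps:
-13/1 + 13 = -13*1 + 13 = -13 + 13 = 0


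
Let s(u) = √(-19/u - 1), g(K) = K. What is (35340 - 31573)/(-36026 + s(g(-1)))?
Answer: -67854971/648936329 - 11301*√2/1297872658 ≈ -0.10458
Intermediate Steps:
s(u) = √(-1 - 19/u)
(35340 - 31573)/(-36026 + s(g(-1))) = (35340 - 31573)/(-36026 + √((-19 - 1*(-1))/(-1))) = 3767/(-36026 + √(-(-19 + 1))) = 3767/(-36026 + √(-1*(-18))) = 3767/(-36026 + √18) = 3767/(-36026 + 3*√2)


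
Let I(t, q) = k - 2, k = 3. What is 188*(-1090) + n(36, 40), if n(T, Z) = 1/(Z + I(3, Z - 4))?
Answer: -8401719/41 ≈ -2.0492e+5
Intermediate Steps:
I(t, q) = 1 (I(t, q) = 3 - 2 = 1)
n(T, Z) = 1/(1 + Z) (n(T, Z) = 1/(Z + 1) = 1/(1 + Z))
188*(-1090) + n(36, 40) = 188*(-1090) + 1/(1 + 40) = -204920 + 1/41 = -8401719/41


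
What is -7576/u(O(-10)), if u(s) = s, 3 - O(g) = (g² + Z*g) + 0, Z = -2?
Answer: 7576/117 ≈ 64.752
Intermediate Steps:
O(g) = 3 - g² + 2*g (O(g) = 3 - ((g² - 2*g) + 0) = 3 - (g² - 2*g) = 3 + (-g² + 2*g) = 3 - g² + 2*g)
-7576/u(O(-10)) = -7576/(3 - 1*(-10)² + 2*(-10)) = -7576/(3 - 1*100 - 20) = -7576/(3 - 100 - 20) = -7576/(-117) = -7576*(-1/117) = 7576/117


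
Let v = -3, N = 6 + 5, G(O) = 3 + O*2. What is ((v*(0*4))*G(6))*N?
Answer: 0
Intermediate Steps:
G(O) = 3 + 2*O
N = 11
((v*(0*4))*G(6))*N = ((-0*4)*(3 + 2*6))*11 = ((-3*0)*(3 + 12))*11 = (0*15)*11 = 0*11 = 0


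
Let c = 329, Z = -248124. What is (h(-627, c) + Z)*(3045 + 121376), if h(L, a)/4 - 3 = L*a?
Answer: -133534091724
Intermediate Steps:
h(L, a) = 12 + 4*L*a (h(L, a) = 12 + 4*(L*a) = 12 + 4*L*a)
(h(-627, c) + Z)*(3045 + 121376) = ((12 + 4*(-627)*329) - 248124)*(3045 + 121376) = ((12 - 825132) - 248124)*124421 = (-825120 - 248124)*124421 = -1073244*124421 = -133534091724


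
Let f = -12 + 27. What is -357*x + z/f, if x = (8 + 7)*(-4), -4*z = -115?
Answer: 257063/12 ≈ 21422.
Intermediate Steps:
z = 115/4 (z = -1/4*(-115) = 115/4 ≈ 28.750)
f = 15
x = -60 (x = 15*(-4) = -60)
-357*x + z/f = -357*(-60) + (115/4)/15 = 21420 + (115/4)*(1/15) = 21420 + 23/12 = 257063/12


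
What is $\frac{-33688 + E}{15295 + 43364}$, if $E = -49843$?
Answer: $- \frac{83531}{58659} \approx -1.424$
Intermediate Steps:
$\frac{-33688 + E}{15295 + 43364} = \frac{-33688 - 49843}{15295 + 43364} = - \frac{83531}{58659}$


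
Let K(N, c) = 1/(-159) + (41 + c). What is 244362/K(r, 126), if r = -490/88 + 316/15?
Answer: 19426779/13276 ≈ 1463.3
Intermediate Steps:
r = 10229/660 (r = -490*1/88 + 316*(1/15) = -245/44 + 316/15 = 10229/660 ≈ 15.498)
K(N, c) = 6518/159 + c (K(N, c) = -1/159 + (41 + c) = 6518/159 + c)
244362/K(r, 126) = 244362/(6518/159 + 126) = 244362/(26552/159) = 244362*(159/26552) = 19426779/13276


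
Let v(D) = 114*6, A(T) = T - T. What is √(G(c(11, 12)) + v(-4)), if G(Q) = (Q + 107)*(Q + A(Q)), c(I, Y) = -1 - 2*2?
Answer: √174 ≈ 13.191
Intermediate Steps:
A(T) = 0
v(D) = 684
c(I, Y) = -5 (c(I, Y) = -1 - 4 = -5)
G(Q) = Q*(107 + Q) (G(Q) = (Q + 107)*(Q + 0) = (107 + Q)*Q = Q*(107 + Q))
√(G(c(11, 12)) + v(-4)) = √(-5*(107 - 5) + 684) = √(-5*102 + 684) = √(-510 + 684) = √174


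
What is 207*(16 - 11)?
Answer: 1035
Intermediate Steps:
207*(16 - 11) = 207*5 = 1035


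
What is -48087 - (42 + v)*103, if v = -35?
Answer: -48808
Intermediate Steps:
-48087 - (42 + v)*103 = -48087 - (42 - 35)*103 = -48087 - 7*103 = -48087 - 1*721 = -48087 - 721 = -48808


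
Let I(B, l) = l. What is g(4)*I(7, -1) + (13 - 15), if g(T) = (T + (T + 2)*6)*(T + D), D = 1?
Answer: -202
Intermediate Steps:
g(T) = (1 + T)*(12 + 7*T) (g(T) = (T + (T + 2)*6)*(T + 1) = (T + (2 + T)*6)*(1 + T) = (T + (12 + 6*T))*(1 + T) = (12 + 7*T)*(1 + T) = (1 + T)*(12 + 7*T))
g(4)*I(7, -1) + (13 - 15) = (12 + 7*4**2 + 19*4)*(-1) + (13 - 15) = (12 + 7*16 + 76)*(-1) - 2 = (12 + 112 + 76)*(-1) - 2 = 200*(-1) - 2 = -200 - 2 = -202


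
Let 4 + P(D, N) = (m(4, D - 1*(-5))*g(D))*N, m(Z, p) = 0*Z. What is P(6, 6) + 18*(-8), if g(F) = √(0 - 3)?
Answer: -148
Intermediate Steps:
m(Z, p) = 0
g(F) = I*√3 (g(F) = √(-3) = I*√3)
P(D, N) = -4 (P(D, N) = -4 + (0*(I*√3))*N = -4 + 0*N = -4 + 0 = -4)
P(6, 6) + 18*(-8) = -4 + 18*(-8) = -4 - 144 = -148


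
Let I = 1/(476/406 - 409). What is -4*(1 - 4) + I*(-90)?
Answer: 144534/11827 ≈ 12.221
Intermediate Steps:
I = -29/11827 (I = 1/(476*(1/406) - 409) = 1/(34/29 - 409) = 1/(-11827/29) = -29/11827 ≈ -0.0024520)
-4*(1 - 4) + I*(-90) = -4*(1 - 4) - 29/11827*(-90) = -4*(-3) + 2610/11827 = 12 + 2610/11827 = 144534/11827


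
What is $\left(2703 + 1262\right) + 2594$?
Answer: $6559$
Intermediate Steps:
$\left(2703 + 1262\right) + 2594 = 3965 + 2594 = 6559$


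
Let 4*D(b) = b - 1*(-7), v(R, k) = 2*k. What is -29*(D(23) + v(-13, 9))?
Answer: -1479/2 ≈ -739.50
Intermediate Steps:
D(b) = 7/4 + b/4 (D(b) = (b - 1*(-7))/4 = (b + 7)/4 = (7 + b)/4 = 7/4 + b/4)
-29*(D(23) + v(-13, 9)) = -29*((7/4 + (¼)*23) + 2*9) = -29*((7/4 + 23/4) + 18) = -29*(15/2 + 18) = -29*51/2 = -1479/2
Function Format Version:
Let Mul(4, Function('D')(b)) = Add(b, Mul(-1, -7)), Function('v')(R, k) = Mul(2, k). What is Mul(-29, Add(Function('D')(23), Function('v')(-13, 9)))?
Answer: Rational(-1479, 2) ≈ -739.50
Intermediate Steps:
Function('D')(b) = Add(Rational(7, 4), Mul(Rational(1, 4), b)) (Function('D')(b) = Mul(Rational(1, 4), Add(b, Mul(-1, -7))) = Mul(Rational(1, 4), Add(b, 7)) = Mul(Rational(1, 4), Add(7, b)) = Add(Rational(7, 4), Mul(Rational(1, 4), b)))
Mul(-29, Add(Function('D')(23), Function('v')(-13, 9))) = Mul(-29, Add(Add(Rational(7, 4), Mul(Rational(1, 4), 23)), Mul(2, 9))) = Mul(-29, Add(Add(Rational(7, 4), Rational(23, 4)), 18)) = Mul(-29, Add(Rational(15, 2), 18)) = Mul(-29, Rational(51, 2)) = Rational(-1479, 2)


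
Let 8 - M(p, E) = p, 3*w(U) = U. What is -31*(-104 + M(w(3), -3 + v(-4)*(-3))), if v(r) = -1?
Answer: 3007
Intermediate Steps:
w(U) = U/3
M(p, E) = 8 - p
-31*(-104 + M(w(3), -3 + v(-4)*(-3))) = -31*(-104 + (8 - 3/3)) = -31*(-104 + (8 - 1*1)) = -31*(-104 + (8 - 1)) = -31*(-104 + 7) = -31*(-97) = 3007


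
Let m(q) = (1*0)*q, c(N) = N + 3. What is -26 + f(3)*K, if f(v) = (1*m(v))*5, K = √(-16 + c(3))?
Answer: -26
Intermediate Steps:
c(N) = 3 + N
m(q) = 0 (m(q) = 0*q = 0)
K = I*√10 (K = √(-16 + (3 + 3)) = √(-16 + 6) = √(-10) = I*√10 ≈ 3.1623*I)
f(v) = 0 (f(v) = (1*0)*5 = 0*5 = 0)
-26 + f(3)*K = -26 + 0*(I*√10) = -26 + 0 = -26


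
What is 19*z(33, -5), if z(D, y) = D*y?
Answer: -3135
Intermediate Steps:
19*z(33, -5) = 19*(33*(-5)) = 19*(-165) = -3135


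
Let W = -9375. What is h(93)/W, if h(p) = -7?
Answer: 7/9375 ≈ 0.00074667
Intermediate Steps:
h(93)/W = -7/(-9375) = -7*(-1/9375) = 7/9375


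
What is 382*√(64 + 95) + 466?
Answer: 466 + 382*√159 ≈ 5282.8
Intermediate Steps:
382*√(64 + 95) + 466 = 382*√159 + 466 = 466 + 382*√159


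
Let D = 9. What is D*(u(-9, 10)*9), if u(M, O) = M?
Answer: -729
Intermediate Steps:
D*(u(-9, 10)*9) = 9*(-9*9) = 9*(-81) = -729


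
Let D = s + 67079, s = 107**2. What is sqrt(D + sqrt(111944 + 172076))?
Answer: sqrt(78528 + 2*sqrt(71005)) ≈ 281.18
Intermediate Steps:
s = 11449
D = 78528 (D = 11449 + 67079 = 78528)
sqrt(D + sqrt(111944 + 172076)) = sqrt(78528 + sqrt(111944 + 172076)) = sqrt(78528 + sqrt(284020)) = sqrt(78528 + 2*sqrt(71005))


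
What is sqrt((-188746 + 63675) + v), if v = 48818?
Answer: I*sqrt(76253) ≈ 276.14*I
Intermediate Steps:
sqrt((-188746 + 63675) + v) = sqrt((-188746 + 63675) + 48818) = sqrt(-125071 + 48818) = sqrt(-76253) = I*sqrt(76253)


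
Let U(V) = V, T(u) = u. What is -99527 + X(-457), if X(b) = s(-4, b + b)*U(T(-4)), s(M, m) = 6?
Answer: -99551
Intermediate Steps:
X(b) = -24 (X(b) = 6*(-4) = -24)
-99527 + X(-457) = -99527 - 24 = -99551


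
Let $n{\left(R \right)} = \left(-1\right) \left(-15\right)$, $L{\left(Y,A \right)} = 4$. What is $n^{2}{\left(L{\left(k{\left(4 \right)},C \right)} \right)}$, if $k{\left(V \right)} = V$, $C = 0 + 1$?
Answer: $225$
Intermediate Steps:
$C = 1$
$n{\left(R \right)} = 15$
$n^{2}{\left(L{\left(k{\left(4 \right)},C \right)} \right)} = 15^{2} = 225$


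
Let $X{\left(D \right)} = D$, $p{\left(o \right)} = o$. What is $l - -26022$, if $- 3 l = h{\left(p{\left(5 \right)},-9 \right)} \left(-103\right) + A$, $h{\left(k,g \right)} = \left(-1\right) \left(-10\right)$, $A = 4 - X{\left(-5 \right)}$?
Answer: $\frac{79087}{3} \approx 26362.0$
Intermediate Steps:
$A = 9$ ($A = 4 - -5 = 4 + 5 = 9$)
$h{\left(k,g \right)} = 10$
$l = \frac{1021}{3}$ ($l = - \frac{10 \left(-103\right) + 9}{3} = - \frac{-1030 + 9}{3} = \left(- \frac{1}{3}\right) \left(-1021\right) = \frac{1021}{3} \approx 340.33$)
$l - -26022 = \frac{1021}{3} - -26022 = \frac{1021}{3} + 26022 = \frac{79087}{3}$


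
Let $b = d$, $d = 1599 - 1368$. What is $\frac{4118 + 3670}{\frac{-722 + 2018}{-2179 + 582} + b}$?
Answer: $\frac{4145812}{122537} \approx 33.833$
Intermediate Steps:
$d = 231$ ($d = 1599 - 1368 = 231$)
$b = 231$
$\frac{4118 + 3670}{\frac{-722 + 2018}{-2179 + 582} + b} = \frac{4118 + 3670}{\frac{-722 + 2018}{-2179 + 582} + 231} = \frac{7788}{\frac{1296}{-1597} + 231} = \frac{7788}{1296 \left(- \frac{1}{1597}\right) + 231} = \frac{7788}{- \frac{1296}{1597} + 231} = \frac{7788}{\frac{367611}{1597}} = 7788 \cdot \frac{1597}{367611} = \frac{4145812}{122537}$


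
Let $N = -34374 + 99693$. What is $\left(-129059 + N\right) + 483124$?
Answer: $419384$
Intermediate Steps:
$N = 65319$
$\left(-129059 + N\right) + 483124 = \left(-129059 + 65319\right) + 483124 = -63740 + 483124 = 419384$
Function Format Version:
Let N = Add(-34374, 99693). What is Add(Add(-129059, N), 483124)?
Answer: 419384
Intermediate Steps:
N = 65319
Add(Add(-129059, N), 483124) = Add(Add(-129059, 65319), 483124) = Add(-63740, 483124) = 419384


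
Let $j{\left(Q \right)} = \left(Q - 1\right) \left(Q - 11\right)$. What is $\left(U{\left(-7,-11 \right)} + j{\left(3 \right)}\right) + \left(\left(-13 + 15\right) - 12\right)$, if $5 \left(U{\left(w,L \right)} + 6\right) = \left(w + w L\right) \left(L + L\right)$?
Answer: $-340$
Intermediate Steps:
$j{\left(Q \right)} = \left(-1 + Q\right) \left(-11 + Q\right)$
$U{\left(w,L \right)} = -6 + \frac{2 L \left(w + L w\right)}{5}$ ($U{\left(w,L \right)} = -6 + \frac{\left(w + w L\right) \left(L + L\right)}{5} = -6 + \frac{\left(w + L w\right) 2 L}{5} = -6 + \frac{2 L \left(w + L w\right)}{5}$)
$\left(U{\left(-7,-11 \right)} + j{\left(3 \right)}\right) + \left(\left(-13 + 15\right) - 12\right) = \left(\left(-6 + \frac{2}{5} \left(-11\right) \left(-7\right) + \frac{2}{5} \left(-7\right) \left(-11\right)^{2}\right) + \left(11 + 3^{2} - 36\right)\right) + \left(\left(-13 + 15\right) - 12\right) = \left(\left(-6 + \frac{154}{5} + \frac{2}{5} \left(-7\right) 121\right) + \left(11 + 9 - 36\right)\right) + \left(2 - 12\right) = \left(\left(-6 + \frac{154}{5} - \frac{1694}{5}\right) - 16\right) - 10 = \left(-314 - 16\right) - 10 = -330 - 10 = -340$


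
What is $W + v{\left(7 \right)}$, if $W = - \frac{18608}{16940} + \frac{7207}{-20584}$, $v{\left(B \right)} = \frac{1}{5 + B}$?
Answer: $- \frac{357041929}{261519720} \approx -1.3653$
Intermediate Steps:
$W = - \frac{126278413}{87173240}$ ($W = \left(-18608\right) \frac{1}{16940} + 7207 \left(- \frac{1}{20584}\right) = - \frac{4652}{4235} - \frac{7207}{20584} = - \frac{126278413}{87173240} \approx -1.4486$)
$W + v{\left(7 \right)} = - \frac{126278413}{87173240} + \frac{1}{5 + 7} = - \frac{126278413}{87173240} + \frac{1}{12} = - \frac{357041929}{261519720}$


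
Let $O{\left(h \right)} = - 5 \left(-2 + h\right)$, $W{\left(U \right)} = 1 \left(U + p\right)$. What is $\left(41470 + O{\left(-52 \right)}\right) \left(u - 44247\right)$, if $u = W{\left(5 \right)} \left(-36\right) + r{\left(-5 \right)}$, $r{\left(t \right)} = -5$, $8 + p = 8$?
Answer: $-1854591680$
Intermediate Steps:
$p = 0$ ($p = -8 + 8 = 0$)
$W{\left(U \right)} = U$ ($W{\left(U \right)} = 1 \left(U + 0\right) = 1 U = U$)
$O{\left(h \right)} = 10 - 5 h$
$u = -185$ ($u = 5 \left(-36\right) - 5 = -180 - 5 = -185$)
$\left(41470 + O{\left(-52 \right)}\right) \left(u - 44247\right) = \left(41470 + \left(10 - -260\right)\right) \left(-185 - 44247\right) = \left(41470 + \left(10 + 260\right)\right) \left(-44432\right) = \left(41470 + 270\right) \left(-44432\right) = 41740 \left(-44432\right) = -1854591680$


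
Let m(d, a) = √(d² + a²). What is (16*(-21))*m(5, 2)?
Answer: -336*√29 ≈ -1809.4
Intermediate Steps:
m(d, a) = √(a² + d²)
(16*(-21))*m(5, 2) = (16*(-21))*√(2² + 5²) = -336*√(4 + 25) = -336*√29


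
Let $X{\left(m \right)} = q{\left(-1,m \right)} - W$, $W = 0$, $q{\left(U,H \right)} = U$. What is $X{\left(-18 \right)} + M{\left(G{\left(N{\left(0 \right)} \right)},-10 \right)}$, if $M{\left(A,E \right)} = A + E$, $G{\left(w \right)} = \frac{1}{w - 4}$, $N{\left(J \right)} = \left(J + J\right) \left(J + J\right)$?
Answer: $- \frac{45}{4} \approx -11.25$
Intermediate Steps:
$N{\left(J \right)} = 4 J^{2}$ ($N{\left(J \right)} = 2 J 2 J = 4 J^{2}$)
$G{\left(w \right)} = \frac{1}{-4 + w}$
$X{\left(m \right)} = -1$ ($X{\left(m \right)} = -1 - 0 = -1 + 0 = -1$)
$X{\left(-18 \right)} + M{\left(G{\left(N{\left(0 \right)} \right)},-10 \right)} = -1 - \left(10 - \frac{1}{-4 + 4 \cdot 0^{2}}\right) = -1 - \left(10 - \frac{1}{-4 + 4 \cdot 0}\right) = -1 - \left(10 - \frac{1}{-4 + 0}\right) = -1 - \left(10 - \frac{1}{-4}\right) = -1 - \frac{41}{4} = - \frac{45}{4}$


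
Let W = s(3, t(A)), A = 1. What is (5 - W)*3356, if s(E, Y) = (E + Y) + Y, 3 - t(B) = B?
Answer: -6712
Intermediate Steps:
t(B) = 3 - B
s(E, Y) = E + 2*Y
W = 7 (W = 3 + 2*(3 - 1*1) = 3 + 2*(3 - 1) = 3 + 2*2 = 3 + 4 = 7)
(5 - W)*3356 = (5 - 1*7)*3356 = (5 - 7)*3356 = -2*3356 = -6712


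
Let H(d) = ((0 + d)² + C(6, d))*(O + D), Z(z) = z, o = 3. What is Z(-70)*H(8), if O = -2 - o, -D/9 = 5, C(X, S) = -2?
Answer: 217000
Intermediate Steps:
D = -45 (D = -9*5 = -45)
O = -5 (O = -2 - 1*3 = -2 - 3 = -5)
H(d) = 100 - 50*d² (H(d) = ((0 + d)² - 2)*(-5 - 45) = (d² - 2)*(-50) = (-2 + d²)*(-50) = 100 - 50*d²)
Z(-70)*H(8) = -70*(100 - 50*8²) = -70*(100 - 50*64) = -70*(100 - 3200) = -70*(-3100) = 217000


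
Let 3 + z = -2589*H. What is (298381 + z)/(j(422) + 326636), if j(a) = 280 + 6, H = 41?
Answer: 192229/326922 ≈ 0.58800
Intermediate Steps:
j(a) = 286
z = -106152 (z = -3 - 2589*41 = -3 - 106149 = -106152)
(298381 + z)/(j(422) + 326636) = (298381 - 106152)/(286 + 326636) = 192229/326922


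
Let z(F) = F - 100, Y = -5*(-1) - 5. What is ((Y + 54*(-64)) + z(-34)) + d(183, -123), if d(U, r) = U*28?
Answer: 1534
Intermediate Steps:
d(U, r) = 28*U
Y = 0 (Y = 5 - 5 = 0)
z(F) = -100 + F
((Y + 54*(-64)) + z(-34)) + d(183, -123) = ((0 + 54*(-64)) + (-100 - 34)) + 28*183 = ((0 - 3456) - 134) + 5124 = (-3456 - 134) + 5124 = -3590 + 5124 = 1534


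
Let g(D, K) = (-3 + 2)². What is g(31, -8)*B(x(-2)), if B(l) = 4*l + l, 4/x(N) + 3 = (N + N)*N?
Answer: 4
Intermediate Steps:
x(N) = 4/(-3 + 2*N²) (x(N) = 4/(-3 + (N + N)*N) = 4/(-3 + (2*N)*N) = 4/(-3 + 2*N²))
B(l) = 5*l
g(D, K) = 1 (g(D, K) = (-1)² = 1)
g(31, -8)*B(x(-2)) = 1*(5*(4/(-3 + 2*(-2)²))) = 1*(5*(4/(-3 + 2*4))) = 1*(5*(4/(-3 + 8))) = 1*(5*(4/5)) = 1*(5*(4*(⅕))) = 1*(5*(⅘)) = 1*4 = 4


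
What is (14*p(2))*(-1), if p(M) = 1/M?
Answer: -7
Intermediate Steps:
(14*p(2))*(-1) = (14/2)*(-1) = (14*(½))*(-1) = 7*(-1) = -7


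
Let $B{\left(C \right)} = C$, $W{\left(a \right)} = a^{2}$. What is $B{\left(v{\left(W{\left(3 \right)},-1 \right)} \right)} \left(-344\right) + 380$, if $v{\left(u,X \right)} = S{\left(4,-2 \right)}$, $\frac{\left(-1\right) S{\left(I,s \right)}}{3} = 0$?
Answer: $380$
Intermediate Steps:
$S{\left(I,s \right)} = 0$ ($S{\left(I,s \right)} = \left(-3\right) 0 = 0$)
$v{\left(u,X \right)} = 0$
$B{\left(v{\left(W{\left(3 \right)},-1 \right)} \right)} \left(-344\right) + 380 = 0 \left(-344\right) + 380 = 0 + 380 = 380$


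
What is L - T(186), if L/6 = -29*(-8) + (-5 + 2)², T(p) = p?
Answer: 1260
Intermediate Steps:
L = 1446 (L = 6*(-29*(-8) + (-5 + 2)²) = 6*(232 + (-3)²) = 6*(232 + 9) = 6*241 = 1446)
L - T(186) = 1446 - 1*186 = 1446 - 186 = 1260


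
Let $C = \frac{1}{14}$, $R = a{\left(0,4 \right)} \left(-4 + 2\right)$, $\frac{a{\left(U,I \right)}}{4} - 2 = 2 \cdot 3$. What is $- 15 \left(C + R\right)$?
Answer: $\frac{13425}{14} \approx 958.93$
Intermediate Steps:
$a{\left(U,I \right)} = 32$ ($a{\left(U,I \right)} = 8 + 4 \cdot 2 \cdot 3 = 8 + 4 \cdot 6 = 8 + 24 = 32$)
$R = -64$ ($R = 32 \left(-4 + 2\right) = 32 \left(-2\right) = -64$)
$C = \frac{1}{14} \approx 0.071429$
$- 15 \left(C + R\right) = - 15 \left(\frac{1}{14} - 64\right) = \left(-15\right) \left(- \frac{895}{14}\right) = \frac{13425}{14}$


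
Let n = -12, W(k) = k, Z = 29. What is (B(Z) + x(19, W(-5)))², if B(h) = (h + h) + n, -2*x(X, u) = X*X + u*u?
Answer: 21609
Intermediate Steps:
x(X, u) = -X²/2 - u²/2 (x(X, u) = -(X*X + u*u)/2 = -(X² + u²)/2 = -X²/2 - u²/2)
B(h) = -12 + 2*h (B(h) = (h + h) - 12 = 2*h - 12 = -12 + 2*h)
(B(Z) + x(19, W(-5)))² = ((-12 + 2*29) + (-½*19² - ½*(-5)²))² = ((-12 + 58) + (-½*361 - ½*25))² = (46 + (-361/2 - 25/2))² = (46 - 193)² = (-147)² = 21609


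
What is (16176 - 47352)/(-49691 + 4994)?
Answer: 10392/14899 ≈ 0.69750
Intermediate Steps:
(16176 - 47352)/(-49691 + 4994) = -31176/(-44697) = -31176*(-1/44697) = 10392/14899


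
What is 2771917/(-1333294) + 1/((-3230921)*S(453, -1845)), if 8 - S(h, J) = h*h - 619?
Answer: -458051162548102220/220322926955913117 ≈ -2.0790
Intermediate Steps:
S(h, J) = 627 - h**2 (S(h, J) = 8 - (h*h - 619) = 8 - (h**2 - 619) = 8 - (-619 + h**2) = 8 + (619 - h**2) = 627 - h**2)
2771917/(-1333294) + 1/((-3230921)*S(453, -1845)) = 2771917/(-1333294) + 1/((-3230921)*(627 - 1*453**2)) = 2771917*(-1/1333294) - 1/(3230921*(627 - 1*205209)) = -2771917/1333294 - 1/(3230921*(627 - 205209)) = -2771917/1333294 - 1/3230921/(-204582) = -2771917/1333294 - 1/3230921*(-1/204582) = -2771917/1333294 + 1/660988280022 = -458051162548102220/220322926955913117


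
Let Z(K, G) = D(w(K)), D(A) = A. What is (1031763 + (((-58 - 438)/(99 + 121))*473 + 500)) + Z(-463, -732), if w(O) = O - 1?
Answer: 5153663/5 ≈ 1.0307e+6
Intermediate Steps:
w(O) = -1 + O
Z(K, G) = -1 + K
(1031763 + (((-58 - 438)/(99 + 121))*473 + 500)) + Z(-463, -732) = (1031763 + (((-58 - 438)/(99 + 121))*473 + 500)) + (-1 - 463) = (1031763 + (-496/220*473 + 500)) - 464 = (1031763 + (-496*1/220*473 + 500)) - 464 = (1031763 + (-124/55*473 + 500)) - 464 = (1031763 + (-5332/5 + 500)) - 464 = (1031763 - 2832/5) - 464 = 5155983/5 - 464 = 5153663/5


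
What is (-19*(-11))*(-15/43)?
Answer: -3135/43 ≈ -72.907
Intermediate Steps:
(-19*(-11))*(-15/43) = 209*(-15*1/43) = 209*(-15/43) = -3135/43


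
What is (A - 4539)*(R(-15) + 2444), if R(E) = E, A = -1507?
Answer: -14685734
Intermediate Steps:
(A - 4539)*(R(-15) + 2444) = (-1507 - 4539)*(-15 + 2444) = -6046*2429 = -14685734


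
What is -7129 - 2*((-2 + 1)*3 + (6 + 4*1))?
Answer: -7143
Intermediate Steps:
-7129 - 2*((-2 + 1)*3 + (6 + 4*1)) = -7129 - 2*(-1*3 + (6 + 4)) = -7129 - 2*(-3 + 10) = -7129 - 2*7 = -7129 - 14 = -7143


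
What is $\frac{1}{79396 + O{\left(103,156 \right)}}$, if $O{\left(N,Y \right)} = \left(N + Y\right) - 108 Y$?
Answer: $\frac{1}{62807} \approx 1.5922 \cdot 10^{-5}$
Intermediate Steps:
$O{\left(N,Y \right)} = N - 107 Y$
$\frac{1}{79396 + O{\left(103,156 \right)}} = \frac{1}{79396 + \left(103 - 16692\right)} = \frac{1}{79396 - 16589} = \frac{1}{62807}$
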